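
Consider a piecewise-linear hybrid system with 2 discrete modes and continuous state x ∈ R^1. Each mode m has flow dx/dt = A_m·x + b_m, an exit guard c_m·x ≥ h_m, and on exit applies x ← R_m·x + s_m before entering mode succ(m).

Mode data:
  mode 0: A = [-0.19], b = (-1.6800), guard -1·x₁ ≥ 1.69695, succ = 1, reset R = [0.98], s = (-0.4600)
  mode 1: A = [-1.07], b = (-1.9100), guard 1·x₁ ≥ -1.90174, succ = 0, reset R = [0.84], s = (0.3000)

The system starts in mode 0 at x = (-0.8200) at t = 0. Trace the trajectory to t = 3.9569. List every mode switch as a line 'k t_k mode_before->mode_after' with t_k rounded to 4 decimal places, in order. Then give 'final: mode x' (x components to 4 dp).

1 0.6093 0->1
2 1.6031 1->0
3 1.8895 0->1
4 2.8833 1->0
5 3.1696 0->1
final: 1 -1.9306

Mode 0: guard c·x = 1.6969 hit at Δt = 0.6093 (t = 0.6093), x⁻ = (-1.6969) → reset → x⁺ = (-2.1230), jump to mode 1
Mode 1: guard c·x = -1.9017 hit at Δt = 0.9938 (t = 1.6031), x⁻ = (-1.9017) → reset → x⁺ = (-1.2975), jump to mode 0
Mode 0: guard c·x = 1.6969 hit at Δt = 0.2863 (t = 1.8895), x⁻ = (-1.6969) → reset → x⁺ = (-2.1230), jump to mode 1
Mode 1: guard c·x = -1.9017 hit at Δt = 0.9938 (t = 2.8833), x⁻ = (-1.9017) → reset → x⁺ = (-1.2975), jump to mode 0
Mode 0: guard c·x = 1.6969 hit at Δt = 0.2863 (t = 3.1696), x⁻ = (-1.6969) → reset → x⁺ = (-2.1230), jump to mode 1
Mode 1: flow for 0.7873 to horizon, guard not reached → x = (-1.9306)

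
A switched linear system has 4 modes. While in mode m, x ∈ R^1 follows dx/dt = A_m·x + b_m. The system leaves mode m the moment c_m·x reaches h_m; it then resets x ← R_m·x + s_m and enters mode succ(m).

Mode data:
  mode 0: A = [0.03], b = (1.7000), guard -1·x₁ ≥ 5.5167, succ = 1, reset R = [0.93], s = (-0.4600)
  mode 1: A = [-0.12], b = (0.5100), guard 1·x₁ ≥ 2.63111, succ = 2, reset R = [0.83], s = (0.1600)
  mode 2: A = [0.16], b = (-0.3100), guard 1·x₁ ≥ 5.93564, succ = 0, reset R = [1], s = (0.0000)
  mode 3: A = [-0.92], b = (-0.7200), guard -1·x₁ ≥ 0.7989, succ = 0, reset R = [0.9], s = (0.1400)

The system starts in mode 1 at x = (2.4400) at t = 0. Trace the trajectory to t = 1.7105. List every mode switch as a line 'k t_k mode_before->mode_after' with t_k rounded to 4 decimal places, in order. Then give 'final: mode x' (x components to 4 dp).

1 0.9299 1->2
final: 2 2.3979

Mode 1: guard c·x = 2.6311 hit at Δt = 0.9299 (t = 0.9299), x⁻ = (2.6311) → reset → x⁺ = (2.3438), jump to mode 2
Mode 2: flow for 0.7806 to horizon, guard not reached → x = (2.3979)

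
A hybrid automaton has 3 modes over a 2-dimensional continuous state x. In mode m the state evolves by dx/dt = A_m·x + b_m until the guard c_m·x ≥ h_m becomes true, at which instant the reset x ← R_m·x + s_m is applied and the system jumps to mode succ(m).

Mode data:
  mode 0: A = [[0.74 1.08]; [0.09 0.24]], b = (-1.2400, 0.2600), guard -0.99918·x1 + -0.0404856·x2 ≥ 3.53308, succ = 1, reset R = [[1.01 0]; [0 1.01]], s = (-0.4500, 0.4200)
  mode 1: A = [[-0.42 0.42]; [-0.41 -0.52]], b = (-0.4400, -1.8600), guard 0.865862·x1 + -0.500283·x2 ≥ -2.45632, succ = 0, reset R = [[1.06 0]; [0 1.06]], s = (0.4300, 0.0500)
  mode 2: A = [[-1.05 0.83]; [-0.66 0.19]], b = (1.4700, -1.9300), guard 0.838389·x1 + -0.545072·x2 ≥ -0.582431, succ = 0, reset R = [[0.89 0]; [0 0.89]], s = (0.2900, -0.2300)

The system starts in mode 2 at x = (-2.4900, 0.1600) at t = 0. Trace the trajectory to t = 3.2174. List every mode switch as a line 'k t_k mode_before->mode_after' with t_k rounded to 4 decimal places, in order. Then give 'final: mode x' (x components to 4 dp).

1 0.5125 2->0
2 1.4854 0->1
3 2.4869 1->0
4 2.6613 0->1
final: 1 -3.4025 -0.1557

Mode 2: guard c·x = -0.5824 hit at Δt = 0.5125 (t = 0.5125), x⁻ = (-0.8832, -0.2899) → reset → x⁺ = (-0.4961, -0.4881), jump to mode 0
Mode 0: guard c·x = 3.5331 hit at Δt = 0.9729 (t = 1.4854), x⁻ = (-3.5155, -0.5058) → reset → x⁺ = (-4.0006, -0.0909), jump to mode 1
Mode 1: guard c·x = -2.4563 hit at Δt = 1.0015 (t = 2.4869), x⁻ = (-3.0688, -0.4014) → reset → x⁺ = (-2.8229, -0.3755), jump to mode 0
Mode 0: guard c·x = 3.5331 hit at Δt = 0.1744 (t = 2.6613), x⁻ = (-3.5199, -0.3959) → reset → x⁺ = (-4.0051, 0.0201), jump to mode 1
Mode 1: flow for 0.5561 to horizon, guard not reached → x = (-3.4025, -0.1557)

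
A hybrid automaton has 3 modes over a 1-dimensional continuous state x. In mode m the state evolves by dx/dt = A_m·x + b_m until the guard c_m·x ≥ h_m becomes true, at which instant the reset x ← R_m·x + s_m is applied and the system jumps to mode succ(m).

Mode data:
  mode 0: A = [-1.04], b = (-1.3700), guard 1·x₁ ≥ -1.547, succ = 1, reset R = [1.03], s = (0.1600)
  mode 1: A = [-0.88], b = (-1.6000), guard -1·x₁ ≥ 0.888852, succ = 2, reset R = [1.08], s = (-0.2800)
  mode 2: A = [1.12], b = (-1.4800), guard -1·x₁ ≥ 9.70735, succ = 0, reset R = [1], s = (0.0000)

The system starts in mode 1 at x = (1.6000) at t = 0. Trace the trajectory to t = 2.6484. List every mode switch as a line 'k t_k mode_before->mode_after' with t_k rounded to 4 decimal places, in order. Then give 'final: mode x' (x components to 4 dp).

Mode 1: guard c·x = 0.8889 hit at Δt = 1.4800 (t = 1.4800), x⁻ = (-0.8889) → reset → x⁺ = (-1.2400), jump to mode 2
Mode 2: flow for 1.1684 to horizon, guard not reached → x = (-8.1583)

1 1.4800 1->2
final: 2 -8.1583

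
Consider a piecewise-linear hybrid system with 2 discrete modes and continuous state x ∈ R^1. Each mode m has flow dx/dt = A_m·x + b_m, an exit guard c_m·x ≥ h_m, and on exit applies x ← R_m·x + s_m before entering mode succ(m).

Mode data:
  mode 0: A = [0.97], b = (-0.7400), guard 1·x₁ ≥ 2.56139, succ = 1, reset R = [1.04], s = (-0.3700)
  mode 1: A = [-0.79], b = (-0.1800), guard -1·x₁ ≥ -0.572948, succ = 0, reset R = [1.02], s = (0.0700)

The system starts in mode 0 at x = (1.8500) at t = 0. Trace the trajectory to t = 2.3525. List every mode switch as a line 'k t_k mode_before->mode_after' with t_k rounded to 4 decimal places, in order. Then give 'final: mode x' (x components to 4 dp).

1 0.5190 0->1
2 1.9710 1->0
final: 0 0.6058

Mode 0: guard c·x = 2.5614 hit at Δt = 0.5190 (t = 0.5190), x⁻ = (2.5614) → reset → x⁺ = (2.2938), jump to mode 1
Mode 1: guard c·x = -0.5729 hit at Δt = 1.4520 (t = 1.9710), x⁻ = (0.5729) → reset → x⁺ = (0.6544), jump to mode 0
Mode 0: flow for 0.3815 to horizon, guard not reached → x = (0.6058)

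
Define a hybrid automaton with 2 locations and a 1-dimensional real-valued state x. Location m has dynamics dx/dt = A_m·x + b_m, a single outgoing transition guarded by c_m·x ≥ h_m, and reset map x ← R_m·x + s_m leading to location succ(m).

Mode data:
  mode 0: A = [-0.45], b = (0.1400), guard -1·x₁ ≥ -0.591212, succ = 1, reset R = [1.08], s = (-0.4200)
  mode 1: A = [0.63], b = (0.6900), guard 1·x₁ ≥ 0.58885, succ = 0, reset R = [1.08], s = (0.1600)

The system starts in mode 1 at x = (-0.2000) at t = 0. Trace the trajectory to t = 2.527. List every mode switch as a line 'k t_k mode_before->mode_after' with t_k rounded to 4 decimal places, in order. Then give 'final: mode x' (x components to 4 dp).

1 1.0030 1->0
2 2.2223 0->1
final: 1 0.4965

Mode 1: guard c·x = 0.5888 hit at Δt = 1.0030 (t = 1.0030), x⁻ = (0.5889) → reset → x⁺ = (0.7960), jump to mode 0
Mode 0: guard c·x = -0.5912 hit at Δt = 1.2193 (t = 2.2223), x⁻ = (0.5912) → reset → x⁺ = (0.2185), jump to mode 1
Mode 1: flow for 0.3047 to horizon, guard not reached → x = (0.4965)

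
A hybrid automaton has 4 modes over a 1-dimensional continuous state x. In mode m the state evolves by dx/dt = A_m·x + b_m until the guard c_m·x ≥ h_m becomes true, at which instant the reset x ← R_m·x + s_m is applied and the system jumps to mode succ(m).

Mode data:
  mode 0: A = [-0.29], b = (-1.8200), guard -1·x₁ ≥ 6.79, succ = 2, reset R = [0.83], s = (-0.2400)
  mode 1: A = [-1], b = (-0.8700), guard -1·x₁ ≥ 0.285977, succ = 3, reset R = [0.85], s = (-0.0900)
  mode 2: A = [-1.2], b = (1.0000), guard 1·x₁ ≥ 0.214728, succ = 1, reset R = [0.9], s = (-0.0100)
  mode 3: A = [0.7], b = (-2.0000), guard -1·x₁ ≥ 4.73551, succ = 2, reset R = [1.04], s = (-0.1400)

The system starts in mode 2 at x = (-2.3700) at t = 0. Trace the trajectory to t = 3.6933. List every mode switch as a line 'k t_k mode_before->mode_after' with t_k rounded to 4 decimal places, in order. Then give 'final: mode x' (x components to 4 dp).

1 1.3704 2->1
2 1.9601 1->3
3 3.1988 3->2
final: 2 -2.4251

Mode 2: guard c·x = 0.2147 hit at Δt = 1.3704 (t = 1.3704), x⁻ = (0.2147) → reset → x⁺ = (0.1833), jump to mode 1
Mode 1: guard c·x = 0.2860 hit at Δt = 0.5897 (t = 1.9601), x⁻ = (-0.2860) → reset → x⁺ = (-0.3331), jump to mode 3
Mode 3: guard c·x = 4.7355 hit at Δt = 1.2387 (t = 3.1988), x⁻ = (-4.7355) → reset → x⁺ = (-5.0649), jump to mode 2
Mode 2: flow for 0.4945 to horizon, guard not reached → x = (-2.4251)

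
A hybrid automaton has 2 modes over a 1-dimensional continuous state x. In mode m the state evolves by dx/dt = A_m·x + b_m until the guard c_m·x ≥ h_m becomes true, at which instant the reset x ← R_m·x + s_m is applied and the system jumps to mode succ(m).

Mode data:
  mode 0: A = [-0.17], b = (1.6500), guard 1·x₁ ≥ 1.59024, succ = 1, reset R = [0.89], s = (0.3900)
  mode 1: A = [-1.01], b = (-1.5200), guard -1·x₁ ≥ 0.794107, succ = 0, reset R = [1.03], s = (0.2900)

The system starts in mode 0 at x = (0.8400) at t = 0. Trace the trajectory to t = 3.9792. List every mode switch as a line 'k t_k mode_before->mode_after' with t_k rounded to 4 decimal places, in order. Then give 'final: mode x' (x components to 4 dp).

Mode 0: guard c·x = 1.5902 hit at Δt = 0.5201 (t = 0.5201), x⁻ = (1.5902) → reset → x⁺ = (1.8053), jump to mode 1
Mode 1: guard c·x = 0.7941 hit at Δt = 1.5231 (t = 2.0432), x⁻ = (-0.7941) → reset → x⁺ = (-0.5279), jump to mode 0
Mode 0: guard c·x = 1.5902 hit at Δt = 1.3641 (t = 3.4073), x⁻ = (1.5902) → reset → x⁺ = (1.8053), jump to mode 1
Mode 1: flow for 0.5719 to horizon, guard not reached → x = (0.3530)

1 0.5201 0->1
2 2.0432 1->0
3 3.4073 0->1
final: 1 0.3530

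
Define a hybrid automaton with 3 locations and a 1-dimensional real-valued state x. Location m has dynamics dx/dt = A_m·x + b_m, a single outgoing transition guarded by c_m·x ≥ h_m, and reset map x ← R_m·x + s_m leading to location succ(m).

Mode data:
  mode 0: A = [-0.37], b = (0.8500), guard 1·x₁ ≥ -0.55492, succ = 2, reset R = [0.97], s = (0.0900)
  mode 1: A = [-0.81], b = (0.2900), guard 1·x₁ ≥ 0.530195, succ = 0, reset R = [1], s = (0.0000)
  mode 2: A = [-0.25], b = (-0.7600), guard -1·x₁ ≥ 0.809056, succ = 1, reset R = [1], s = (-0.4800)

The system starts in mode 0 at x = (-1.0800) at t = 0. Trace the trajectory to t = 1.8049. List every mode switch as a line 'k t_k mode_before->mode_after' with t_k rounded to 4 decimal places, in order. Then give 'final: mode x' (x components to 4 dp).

1 0.4567 0->2
2 1.0563 2->1
final: 1 -0.5402

Mode 0: guard c·x = -0.5549 hit at Δt = 0.4567 (t = 0.4567), x⁻ = (-0.5549) → reset → x⁺ = (-0.4483), jump to mode 2
Mode 2: guard c·x = 0.8091 hit at Δt = 0.5996 (t = 1.0563), x⁻ = (-0.8091) → reset → x⁺ = (-1.2891), jump to mode 1
Mode 1: flow for 0.7486 to horizon, guard not reached → x = (-0.5402)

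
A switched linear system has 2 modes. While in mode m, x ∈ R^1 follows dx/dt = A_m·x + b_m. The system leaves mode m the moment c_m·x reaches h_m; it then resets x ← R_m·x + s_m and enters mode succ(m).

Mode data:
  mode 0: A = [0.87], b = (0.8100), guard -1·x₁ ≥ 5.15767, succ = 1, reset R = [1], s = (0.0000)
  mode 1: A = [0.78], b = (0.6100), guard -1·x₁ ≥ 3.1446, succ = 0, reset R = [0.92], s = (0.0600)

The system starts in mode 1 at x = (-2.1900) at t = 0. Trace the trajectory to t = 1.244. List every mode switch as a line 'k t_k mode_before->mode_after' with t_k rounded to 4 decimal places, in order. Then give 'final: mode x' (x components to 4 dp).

1 0.6636 1->0
final: 0 -4.0825

Mode 1: guard c·x = 3.1446 hit at Δt = 0.6636 (t = 0.6636), x⁻ = (-3.1446) → reset → x⁺ = (-2.8330), jump to mode 0
Mode 0: flow for 0.5804 to horizon, guard not reached → x = (-4.0825)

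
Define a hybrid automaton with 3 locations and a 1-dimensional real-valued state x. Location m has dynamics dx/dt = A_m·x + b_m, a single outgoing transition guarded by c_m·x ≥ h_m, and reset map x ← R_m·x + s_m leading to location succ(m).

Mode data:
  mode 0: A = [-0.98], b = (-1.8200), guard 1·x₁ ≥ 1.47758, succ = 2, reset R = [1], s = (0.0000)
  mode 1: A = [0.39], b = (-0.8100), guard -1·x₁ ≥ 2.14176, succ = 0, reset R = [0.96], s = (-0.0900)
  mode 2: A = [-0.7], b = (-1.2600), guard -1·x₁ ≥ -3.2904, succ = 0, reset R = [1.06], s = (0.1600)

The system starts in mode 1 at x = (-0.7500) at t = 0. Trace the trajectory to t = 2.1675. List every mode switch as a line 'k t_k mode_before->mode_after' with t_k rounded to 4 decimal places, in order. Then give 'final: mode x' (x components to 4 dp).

1 1.0265 1->0
final: 0 -1.9516

Mode 1: guard c·x = 2.1418 hit at Δt = 1.0265 (t = 1.0265), x⁻ = (-2.1418) → reset → x⁺ = (-2.1461), jump to mode 0
Mode 0: flow for 1.1410 to horizon, guard not reached → x = (-1.9516)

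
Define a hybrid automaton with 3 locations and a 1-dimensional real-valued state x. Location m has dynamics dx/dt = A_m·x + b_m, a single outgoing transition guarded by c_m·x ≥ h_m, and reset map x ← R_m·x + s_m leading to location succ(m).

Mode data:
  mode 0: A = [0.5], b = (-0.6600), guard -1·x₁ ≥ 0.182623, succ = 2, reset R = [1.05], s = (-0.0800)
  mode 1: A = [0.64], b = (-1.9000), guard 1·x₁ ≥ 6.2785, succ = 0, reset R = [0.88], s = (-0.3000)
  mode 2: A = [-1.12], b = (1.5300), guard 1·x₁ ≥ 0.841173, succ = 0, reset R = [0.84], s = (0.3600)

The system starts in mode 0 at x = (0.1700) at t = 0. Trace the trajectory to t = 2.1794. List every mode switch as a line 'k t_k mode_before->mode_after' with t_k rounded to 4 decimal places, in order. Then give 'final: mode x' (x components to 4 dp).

Mode 0: guard c·x = 0.1826 hit at Δt = 0.5349 (t = 0.5349), x⁻ = (-0.1826) → reset → x⁺ = (-0.2718), jump to mode 2
Mode 2: guard c·x = 0.8412 hit at Δt = 1.0160 (t = 1.5509), x⁻ = (0.8412) → reset → x⁺ = (1.0666), jump to mode 0
Mode 0: flow for 0.6285 to horizon, guard not reached → x = (0.9730)

1 0.5349 0->2
2 1.5509 2->0
final: 0 0.9730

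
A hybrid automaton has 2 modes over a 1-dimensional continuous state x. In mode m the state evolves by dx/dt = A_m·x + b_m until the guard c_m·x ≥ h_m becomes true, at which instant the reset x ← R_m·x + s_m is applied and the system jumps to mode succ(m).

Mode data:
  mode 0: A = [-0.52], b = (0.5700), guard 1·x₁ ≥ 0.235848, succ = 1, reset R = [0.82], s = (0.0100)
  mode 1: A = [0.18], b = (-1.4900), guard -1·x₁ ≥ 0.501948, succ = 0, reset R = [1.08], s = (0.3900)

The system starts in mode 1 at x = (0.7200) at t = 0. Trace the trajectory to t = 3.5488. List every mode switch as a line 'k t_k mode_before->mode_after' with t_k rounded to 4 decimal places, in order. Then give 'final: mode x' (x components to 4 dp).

1 0.8326 1->0
2 1.5484 0->1
3 2.0137 1->0
4 2.7295 0->1
5 3.1947 1->0
final: 0 0.0578

Mode 1: guard c·x = 0.5019 hit at Δt = 0.8326 (t = 0.8326), x⁻ = (-0.5019) → reset → x⁺ = (-0.1521), jump to mode 0
Mode 0: guard c·x = 0.2358 hit at Δt = 0.7158 (t = 1.5484), x⁻ = (0.2358) → reset → x⁺ = (0.2034), jump to mode 1
Mode 1: guard c·x = 0.5019 hit at Δt = 0.4653 (t = 2.0137), x⁻ = (-0.5019) → reset → x⁺ = (-0.1521), jump to mode 0
Mode 0: guard c·x = 0.2358 hit at Δt = 0.7158 (t = 2.7295), x⁻ = (0.2358) → reset → x⁺ = (0.2034), jump to mode 1
Mode 1: guard c·x = 0.5019 hit at Δt = 0.4653 (t = 3.1947), x⁻ = (-0.5019) → reset → x⁺ = (-0.1521), jump to mode 0
Mode 0: flow for 0.3541 to horizon, guard not reached → x = (0.0578)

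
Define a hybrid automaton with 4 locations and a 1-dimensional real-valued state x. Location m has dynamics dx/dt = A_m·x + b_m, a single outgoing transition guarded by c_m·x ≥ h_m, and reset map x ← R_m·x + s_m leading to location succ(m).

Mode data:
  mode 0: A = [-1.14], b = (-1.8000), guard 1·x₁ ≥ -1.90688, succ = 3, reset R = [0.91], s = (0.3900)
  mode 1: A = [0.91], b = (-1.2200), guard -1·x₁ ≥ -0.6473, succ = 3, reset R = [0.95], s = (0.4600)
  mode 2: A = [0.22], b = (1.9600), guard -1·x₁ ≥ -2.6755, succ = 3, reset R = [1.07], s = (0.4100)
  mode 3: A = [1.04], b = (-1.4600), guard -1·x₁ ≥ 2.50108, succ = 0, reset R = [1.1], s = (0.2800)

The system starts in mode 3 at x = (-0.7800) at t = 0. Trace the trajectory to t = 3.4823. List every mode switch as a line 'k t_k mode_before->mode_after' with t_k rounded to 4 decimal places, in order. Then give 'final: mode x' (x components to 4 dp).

Mode 3: guard c·x = 2.5011 hit at Δt = 0.5588 (t = 0.5588), x⁻ = (-2.5011) → reset → x⁺ = (-2.4712), jump to mode 0
Mode 0: guard c·x = -1.9069 hit at Δt = 0.8780 (t = 1.4368), x⁻ = (-1.9069) → reset → x⁺ = (-1.3453), jump to mode 3
Mode 3: guard c·x = 2.5011 hit at Δt = 0.3375 (t = 1.7743), x⁻ = (-2.5011) → reset → x⁺ = (-2.4712), jump to mode 0
Mode 0: guard c·x = -1.9069 hit at Δt = 0.8780 (t = 2.6523), x⁻ = (-1.9069) → reset → x⁺ = (-1.3453), jump to mode 3
Mode 3: guard c·x = 2.5011 hit at Δt = 0.3375 (t = 2.9897), x⁻ = (-2.5011) → reset → x⁺ = (-2.4712), jump to mode 0
Mode 0: flow for 0.4926 to horizon, guard not reached → x = (-2.0878)

1 0.5588 3->0
2 1.4368 0->3
3 1.7743 3->0
4 2.6523 0->3
5 2.9897 3->0
final: 0 -2.0878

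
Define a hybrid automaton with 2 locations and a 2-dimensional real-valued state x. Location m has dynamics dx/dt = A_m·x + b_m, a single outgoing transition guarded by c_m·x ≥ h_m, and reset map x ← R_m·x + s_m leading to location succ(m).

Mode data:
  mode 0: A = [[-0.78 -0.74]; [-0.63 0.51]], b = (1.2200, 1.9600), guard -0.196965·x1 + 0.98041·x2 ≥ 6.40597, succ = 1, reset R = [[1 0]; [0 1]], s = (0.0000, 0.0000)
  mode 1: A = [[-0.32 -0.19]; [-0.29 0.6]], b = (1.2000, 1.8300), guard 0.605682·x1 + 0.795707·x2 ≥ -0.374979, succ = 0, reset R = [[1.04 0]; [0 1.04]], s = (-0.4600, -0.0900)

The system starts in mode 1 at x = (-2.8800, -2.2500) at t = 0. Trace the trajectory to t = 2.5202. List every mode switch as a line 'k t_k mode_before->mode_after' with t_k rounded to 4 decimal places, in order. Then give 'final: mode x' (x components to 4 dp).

Mode 1: guard c·x = -0.3750 hit at Δt = 1.3589 (t = 1.3589), x⁻ = (-0.2844, -0.2547) → reset → x⁺ = (-0.7558, -0.3549), jump to mode 0
Mode 0: flow for 1.1613 to horizon, guard not reached → x = (-0.0896, 2.6586)

1 1.3589 1->0
final: 0 -0.0896 2.6586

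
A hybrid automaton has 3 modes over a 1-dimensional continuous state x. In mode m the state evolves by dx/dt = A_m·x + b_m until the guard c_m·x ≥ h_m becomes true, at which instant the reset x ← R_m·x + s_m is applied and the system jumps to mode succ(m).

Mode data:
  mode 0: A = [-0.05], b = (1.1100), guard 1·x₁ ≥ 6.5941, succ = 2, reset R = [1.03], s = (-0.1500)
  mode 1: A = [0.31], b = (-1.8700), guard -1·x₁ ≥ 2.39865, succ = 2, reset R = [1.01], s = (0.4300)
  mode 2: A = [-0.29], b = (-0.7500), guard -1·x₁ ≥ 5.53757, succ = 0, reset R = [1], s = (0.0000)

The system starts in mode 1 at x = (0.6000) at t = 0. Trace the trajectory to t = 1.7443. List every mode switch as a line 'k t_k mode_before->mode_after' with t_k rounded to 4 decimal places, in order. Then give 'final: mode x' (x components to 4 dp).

Mode 1: guard c·x = 2.3986 hit at Δt = 1.4179 (t = 1.4179), x⁻ = (-2.3986) → reset → x⁺ = (-1.9926), jump to mode 2
Mode 2: flow for 0.3264 to horizon, guard not reached → x = (-2.0462)

1 1.4179 1->2
final: 2 -2.0462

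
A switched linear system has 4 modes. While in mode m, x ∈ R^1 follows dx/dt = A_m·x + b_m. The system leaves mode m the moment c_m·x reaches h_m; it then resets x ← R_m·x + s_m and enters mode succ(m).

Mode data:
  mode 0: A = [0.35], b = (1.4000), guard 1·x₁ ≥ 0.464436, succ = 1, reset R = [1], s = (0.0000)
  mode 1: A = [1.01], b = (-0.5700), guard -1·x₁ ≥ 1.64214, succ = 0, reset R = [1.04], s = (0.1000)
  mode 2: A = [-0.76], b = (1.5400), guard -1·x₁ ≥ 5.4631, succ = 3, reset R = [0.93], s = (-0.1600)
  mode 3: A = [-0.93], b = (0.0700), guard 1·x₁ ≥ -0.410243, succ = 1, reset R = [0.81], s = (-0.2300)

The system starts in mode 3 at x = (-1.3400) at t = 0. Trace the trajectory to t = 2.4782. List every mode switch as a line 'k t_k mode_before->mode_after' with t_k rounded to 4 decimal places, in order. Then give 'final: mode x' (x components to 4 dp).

1 1.1504 3->1
2 1.8159 1->0
final: 0 -0.9838

Mode 3: guard c·x = -0.4102 hit at Δt = 1.1504 (t = 1.1504), x⁻ = (-0.4102) → reset → x⁺ = (-0.5623), jump to mode 1
Mode 1: guard c·x = 1.6421 hit at Δt = 0.6655 (t = 1.8159), x⁻ = (-1.6421) → reset → x⁺ = (-1.6078), jump to mode 0
Mode 0: flow for 0.6623 to horizon, guard not reached → x = (-0.9838)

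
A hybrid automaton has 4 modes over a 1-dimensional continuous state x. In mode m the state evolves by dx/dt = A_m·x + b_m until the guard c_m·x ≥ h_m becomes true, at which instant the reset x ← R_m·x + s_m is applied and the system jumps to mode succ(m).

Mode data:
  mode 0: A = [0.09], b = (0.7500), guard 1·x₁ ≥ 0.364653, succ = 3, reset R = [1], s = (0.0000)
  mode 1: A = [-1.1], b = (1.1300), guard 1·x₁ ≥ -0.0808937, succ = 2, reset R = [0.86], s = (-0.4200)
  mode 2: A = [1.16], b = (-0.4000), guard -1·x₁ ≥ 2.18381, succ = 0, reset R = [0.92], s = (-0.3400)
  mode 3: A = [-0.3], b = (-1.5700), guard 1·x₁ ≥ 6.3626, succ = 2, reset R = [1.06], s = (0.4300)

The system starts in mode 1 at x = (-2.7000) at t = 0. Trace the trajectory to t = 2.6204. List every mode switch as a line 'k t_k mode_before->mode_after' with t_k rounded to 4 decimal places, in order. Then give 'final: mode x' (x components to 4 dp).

Mode 1: guard c·x = -0.0809 hit at Δt = 1.1027 (t = 1.1027), x⁻ = (-0.0809) → reset → x⁺ = (-0.4896), jump to mode 2
Mode 2: guard c·x = 2.1838 hit at Δt = 0.9558 (t = 2.0585), x⁻ = (-2.1838) → reset → x⁺ = (-2.3491), jump to mode 0
Mode 0: flow for 0.5619 to horizon, guard not reached → x = (-2.0387)

1 1.1027 1->2
2 2.0585 2->0
final: 0 -2.0387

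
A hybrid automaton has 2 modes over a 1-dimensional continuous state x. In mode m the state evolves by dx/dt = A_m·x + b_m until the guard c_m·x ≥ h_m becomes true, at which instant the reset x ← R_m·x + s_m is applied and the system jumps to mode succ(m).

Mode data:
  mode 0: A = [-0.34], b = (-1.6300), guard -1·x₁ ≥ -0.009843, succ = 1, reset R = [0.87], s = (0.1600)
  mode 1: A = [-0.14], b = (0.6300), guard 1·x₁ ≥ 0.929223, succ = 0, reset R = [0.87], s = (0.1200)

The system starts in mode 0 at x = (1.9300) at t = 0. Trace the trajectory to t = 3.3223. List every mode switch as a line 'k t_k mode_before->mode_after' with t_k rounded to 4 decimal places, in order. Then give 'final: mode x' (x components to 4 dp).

Mode 0: guard c·x = -0.0098 hit at Δt = 0.9890 (t = 0.9890), x⁻ = (0.0098) → reset → x⁺ = (0.1686), jump to mode 1
Mode 1: guard c·x = 0.9292 hit at Δt = 1.3794 (t = 2.3684), x⁻ = (0.9292) → reset → x⁺ = (0.9284), jump to mode 0
Mode 0: guard c·x = -0.0098 hit at Δt = 0.5146 (t = 2.8830), x⁻ = (0.0098) → reset → x⁺ = (0.1686), jump to mode 1
Mode 1: flow for 0.4393 to horizon, guard not reached → x = (0.4269)

1 0.9890 0->1
2 2.3684 1->0
3 2.8830 0->1
final: 1 0.4269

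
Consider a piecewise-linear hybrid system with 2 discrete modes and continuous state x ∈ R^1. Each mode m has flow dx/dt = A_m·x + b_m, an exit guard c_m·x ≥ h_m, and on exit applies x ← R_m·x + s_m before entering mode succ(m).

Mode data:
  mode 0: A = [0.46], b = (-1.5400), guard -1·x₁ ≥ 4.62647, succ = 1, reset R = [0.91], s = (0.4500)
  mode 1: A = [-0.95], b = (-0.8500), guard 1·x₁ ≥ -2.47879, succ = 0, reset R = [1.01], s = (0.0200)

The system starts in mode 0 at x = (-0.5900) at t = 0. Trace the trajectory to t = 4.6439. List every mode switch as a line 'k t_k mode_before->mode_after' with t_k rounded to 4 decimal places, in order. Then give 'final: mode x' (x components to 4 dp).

Mode 0: guard c·x = 4.6265 hit at Δt = 1.5339 (t = 1.5339), x⁻ = (-4.6265) → reset → x⁺ = (-3.7601), jump to mode 1
Mode 1: guard c·x = -2.4788 hit at Δt = 0.6239 (t = 2.1578), x⁻ = (-2.4788) → reset → x⁺ = (-2.4836), jump to mode 0
Mode 0: guard c·x = 4.6265 hit at Δt = 0.6804 (t = 2.8382), x⁻ = (-4.6265) → reset → x⁺ = (-3.7601), jump to mode 1
Mode 1: guard c·x = -2.4788 hit at Δt = 0.6239 (t = 3.4621), x⁻ = (-2.4788) → reset → x⁺ = (-2.4836), jump to mode 0
Mode 0: guard c·x = 4.6265 hit at Δt = 0.6804 (t = 4.1424), x⁻ = (-4.6265) → reset → x⁺ = (-3.7601), jump to mode 1
Mode 1: flow for 0.5015 to horizon, guard not reached → x = (-2.6742)

1 1.5339 0->1
2 2.1578 1->0
3 2.8382 0->1
4 3.4621 1->0
5 4.1424 0->1
final: 1 -2.6742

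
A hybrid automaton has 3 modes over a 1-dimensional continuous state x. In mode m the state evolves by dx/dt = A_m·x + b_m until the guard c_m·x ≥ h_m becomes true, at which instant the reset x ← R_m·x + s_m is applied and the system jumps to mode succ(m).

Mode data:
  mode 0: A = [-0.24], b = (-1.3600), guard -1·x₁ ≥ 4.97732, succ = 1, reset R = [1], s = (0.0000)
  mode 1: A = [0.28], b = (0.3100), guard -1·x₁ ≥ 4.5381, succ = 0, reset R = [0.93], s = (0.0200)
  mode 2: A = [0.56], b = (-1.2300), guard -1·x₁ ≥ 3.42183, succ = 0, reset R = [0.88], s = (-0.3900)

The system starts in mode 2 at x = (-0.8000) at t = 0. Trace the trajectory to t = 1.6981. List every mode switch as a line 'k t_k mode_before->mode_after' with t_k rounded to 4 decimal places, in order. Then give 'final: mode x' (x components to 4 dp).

Mode 2: guard c·x = 3.4218 hit at Δt = 1.1225 (t = 1.1225), x⁻ = (-3.4218) → reset → x⁺ = (-3.4012), jump to mode 0
Mode 0: flow for 0.5756 to horizon, guard not reached → x = (-3.6935)

1 1.1225 2->0
final: 0 -3.6935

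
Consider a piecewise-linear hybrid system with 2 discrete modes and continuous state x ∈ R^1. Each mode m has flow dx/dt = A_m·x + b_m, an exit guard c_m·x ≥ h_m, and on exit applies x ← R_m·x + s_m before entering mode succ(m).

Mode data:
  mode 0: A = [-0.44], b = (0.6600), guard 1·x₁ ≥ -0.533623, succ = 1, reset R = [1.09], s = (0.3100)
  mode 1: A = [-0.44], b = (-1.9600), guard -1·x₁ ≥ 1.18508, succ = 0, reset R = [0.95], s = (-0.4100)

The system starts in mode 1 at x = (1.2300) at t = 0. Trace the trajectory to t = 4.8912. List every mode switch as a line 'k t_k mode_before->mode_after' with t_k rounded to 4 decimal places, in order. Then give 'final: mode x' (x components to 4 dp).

1 1.2571 1->0
2 2.1677 0->1
3 2.7277 1->0
4 3.6383 0->1
5 4.1982 1->0
final: 0 -0.7380

Mode 1: guard c·x = 1.1851 hit at Δt = 1.2571 (t = 1.2571), x⁻ = (-1.1851) → reset → x⁺ = (-1.5358), jump to mode 0
Mode 0: guard c·x = -0.5336 hit at Δt = 0.9106 (t = 2.1677), x⁻ = (-0.5336) → reset → x⁺ = (-0.2716), jump to mode 1
Mode 1: guard c·x = 1.1851 hit at Δt = 0.5599 (t = 2.7277), x⁻ = (-1.1851) → reset → x⁺ = (-1.5358), jump to mode 0
Mode 0: guard c·x = -0.5336 hit at Δt = 0.9106 (t = 3.6383), x⁻ = (-0.5336) → reset → x⁺ = (-0.2716), jump to mode 1
Mode 1: guard c·x = 1.1851 hit at Δt = 0.5599 (t = 4.1982), x⁻ = (-1.1851) → reset → x⁺ = (-1.5358), jump to mode 0
Mode 0: flow for 0.6930 to horizon, guard not reached → x = (-0.7380)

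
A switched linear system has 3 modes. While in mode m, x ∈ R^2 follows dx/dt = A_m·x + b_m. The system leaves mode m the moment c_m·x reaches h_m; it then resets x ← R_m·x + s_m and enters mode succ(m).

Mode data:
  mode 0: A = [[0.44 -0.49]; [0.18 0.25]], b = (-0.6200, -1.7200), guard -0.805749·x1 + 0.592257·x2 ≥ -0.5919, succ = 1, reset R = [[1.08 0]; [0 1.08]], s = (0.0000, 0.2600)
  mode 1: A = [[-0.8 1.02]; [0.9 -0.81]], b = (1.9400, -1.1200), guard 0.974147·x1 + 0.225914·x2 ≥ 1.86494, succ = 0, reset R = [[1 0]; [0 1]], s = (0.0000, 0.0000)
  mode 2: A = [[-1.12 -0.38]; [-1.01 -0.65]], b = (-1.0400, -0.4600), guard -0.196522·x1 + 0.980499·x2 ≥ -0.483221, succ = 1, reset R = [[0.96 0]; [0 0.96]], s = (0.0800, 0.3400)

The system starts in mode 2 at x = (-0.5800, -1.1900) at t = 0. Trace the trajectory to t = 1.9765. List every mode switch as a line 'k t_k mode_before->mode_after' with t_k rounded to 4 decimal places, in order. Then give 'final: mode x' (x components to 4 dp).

Mode 2: guard c·x = -0.4832 hit at Δt = 0.8117 (t = 0.8117), x⁻ = (-0.6182, -0.6167) → reset → x⁺ = (-0.5134, -0.2521), jump to mode 1
Mode 1: flow for 1.1648 to horizon, guard not reached → x = (0.7706, -0.7007)

1 0.8117 2->1
final: 1 0.7706 -0.7007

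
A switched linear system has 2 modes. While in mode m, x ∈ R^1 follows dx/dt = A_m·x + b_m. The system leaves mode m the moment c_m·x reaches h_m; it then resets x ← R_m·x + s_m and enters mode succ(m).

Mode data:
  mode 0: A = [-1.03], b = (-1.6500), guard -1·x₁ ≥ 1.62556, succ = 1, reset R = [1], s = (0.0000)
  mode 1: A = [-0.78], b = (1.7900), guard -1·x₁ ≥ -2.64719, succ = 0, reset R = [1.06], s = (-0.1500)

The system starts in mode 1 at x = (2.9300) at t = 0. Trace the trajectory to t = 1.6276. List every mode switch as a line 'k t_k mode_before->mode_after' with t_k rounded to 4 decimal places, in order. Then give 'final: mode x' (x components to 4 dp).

1 0.7555 1->0
final: 0 0.1322

Mode 1: guard c·x = -2.6472 hit at Δt = 0.7555 (t = 0.7555), x⁻ = (2.6472) → reset → x⁺ = (2.6560), jump to mode 0
Mode 0: flow for 0.8721 to horizon, guard not reached → x = (0.1322)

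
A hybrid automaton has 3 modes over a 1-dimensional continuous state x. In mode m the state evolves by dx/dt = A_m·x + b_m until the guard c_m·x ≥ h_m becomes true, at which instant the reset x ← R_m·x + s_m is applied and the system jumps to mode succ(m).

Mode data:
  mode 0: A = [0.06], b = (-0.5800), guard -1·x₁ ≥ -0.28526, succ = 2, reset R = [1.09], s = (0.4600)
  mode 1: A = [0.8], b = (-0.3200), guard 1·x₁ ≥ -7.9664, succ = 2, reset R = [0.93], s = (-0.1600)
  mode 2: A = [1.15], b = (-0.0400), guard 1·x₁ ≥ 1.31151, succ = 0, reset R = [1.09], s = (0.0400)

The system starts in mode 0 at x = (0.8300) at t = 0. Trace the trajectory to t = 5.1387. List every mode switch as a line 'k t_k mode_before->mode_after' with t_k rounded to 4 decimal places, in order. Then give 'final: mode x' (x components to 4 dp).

1 0.9970 0->2
2 1.4758 2->0
3 3.7249 0->2
4 4.2037 2->0
final: 0 0.9966

Mode 0: guard c·x = -0.2853 hit at Δt = 0.9970 (t = 0.9970), x⁻ = (0.2853) → reset → x⁺ = (0.7709), jump to mode 2
Mode 2: guard c·x = 1.3115 hit at Δt = 0.4788 (t = 1.4758), x⁻ = (1.3115) → reset → x⁺ = (1.4695), jump to mode 0
Mode 0: guard c·x = -0.2853 hit at Δt = 2.2491 (t = 3.7249), x⁻ = (0.2853) → reset → x⁺ = (0.7709), jump to mode 2
Mode 2: guard c·x = 1.3115 hit at Δt = 0.4788 (t = 4.2037), x⁻ = (1.3115) → reset → x⁺ = (1.4695), jump to mode 0
Mode 0: flow for 0.9350 to horizon, guard not reached → x = (0.9966)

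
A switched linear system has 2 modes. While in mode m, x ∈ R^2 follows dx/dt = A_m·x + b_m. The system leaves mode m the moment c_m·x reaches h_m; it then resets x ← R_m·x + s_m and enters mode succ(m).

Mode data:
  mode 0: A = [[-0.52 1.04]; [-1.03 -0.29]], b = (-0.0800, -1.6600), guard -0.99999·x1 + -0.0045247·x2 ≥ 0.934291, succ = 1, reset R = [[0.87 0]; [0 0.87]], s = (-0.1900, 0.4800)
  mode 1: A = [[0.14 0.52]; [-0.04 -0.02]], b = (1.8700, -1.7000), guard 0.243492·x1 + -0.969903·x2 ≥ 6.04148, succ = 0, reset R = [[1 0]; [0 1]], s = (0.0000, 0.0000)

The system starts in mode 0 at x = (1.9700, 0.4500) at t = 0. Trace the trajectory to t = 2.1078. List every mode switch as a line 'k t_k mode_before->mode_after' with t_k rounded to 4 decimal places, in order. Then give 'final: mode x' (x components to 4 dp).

1 1.4693 0->1
final: 1 -0.5770 -2.6569

Mode 0: guard c·x = 0.9343 hit at Δt = 1.4693 (t = 1.4693), x⁻ = (-0.9234, -2.4116) → reset → x⁺ = (-0.9933, -1.6181), jump to mode 1
Mode 1: flow for 0.6385 to horizon, guard not reached → x = (-0.5770, -2.6569)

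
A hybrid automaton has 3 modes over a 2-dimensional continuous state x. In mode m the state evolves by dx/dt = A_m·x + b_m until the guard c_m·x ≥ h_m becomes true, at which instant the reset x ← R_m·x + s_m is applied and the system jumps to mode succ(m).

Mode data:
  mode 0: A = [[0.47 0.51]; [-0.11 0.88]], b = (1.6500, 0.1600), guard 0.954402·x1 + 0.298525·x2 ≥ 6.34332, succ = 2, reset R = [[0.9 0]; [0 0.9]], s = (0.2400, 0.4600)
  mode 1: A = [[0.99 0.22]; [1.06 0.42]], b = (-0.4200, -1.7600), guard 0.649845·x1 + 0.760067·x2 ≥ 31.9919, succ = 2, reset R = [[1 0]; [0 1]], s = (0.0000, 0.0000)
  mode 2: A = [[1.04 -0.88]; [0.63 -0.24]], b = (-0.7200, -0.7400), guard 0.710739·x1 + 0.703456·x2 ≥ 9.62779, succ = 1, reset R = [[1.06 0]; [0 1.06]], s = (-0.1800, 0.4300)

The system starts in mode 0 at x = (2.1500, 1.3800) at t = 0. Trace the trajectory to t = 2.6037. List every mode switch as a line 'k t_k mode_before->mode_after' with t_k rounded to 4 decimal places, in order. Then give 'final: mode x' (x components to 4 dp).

1 0.8315 0->2
2 1.7912 2->1
final: 1 21.8164 20.9295

Mode 0: guard c·x = 6.3433 hit at Δt = 0.8315 (t = 0.8315), x⁻ = (5.8402, 2.5776) → reset → x⁺ = (5.4961, 2.7798), jump to mode 2
Mode 2: guard c·x = 9.6278 hit at Δt = 0.9597 (t = 1.7912), x⁻ = (8.3025, 5.2980) → reset → x⁺ = (8.6206, 6.0458), jump to mode 1
Mode 1: flow for 0.8125 to horizon, guard not reached → x = (21.8164, 20.9295)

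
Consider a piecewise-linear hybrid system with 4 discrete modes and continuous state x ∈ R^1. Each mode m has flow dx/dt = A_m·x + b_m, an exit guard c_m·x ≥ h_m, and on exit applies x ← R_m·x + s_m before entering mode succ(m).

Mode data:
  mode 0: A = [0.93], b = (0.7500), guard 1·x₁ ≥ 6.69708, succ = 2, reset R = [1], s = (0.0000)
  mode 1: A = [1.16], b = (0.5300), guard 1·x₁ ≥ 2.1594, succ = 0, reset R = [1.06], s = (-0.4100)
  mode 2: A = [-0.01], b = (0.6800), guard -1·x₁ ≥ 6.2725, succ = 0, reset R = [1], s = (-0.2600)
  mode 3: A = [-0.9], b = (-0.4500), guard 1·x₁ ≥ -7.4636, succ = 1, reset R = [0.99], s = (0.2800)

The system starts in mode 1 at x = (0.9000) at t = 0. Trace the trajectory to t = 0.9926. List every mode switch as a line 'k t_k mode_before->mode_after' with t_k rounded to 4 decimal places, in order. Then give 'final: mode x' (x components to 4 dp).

1 0.5660 1->0
final: 0 3.1867

Mode 1: guard c·x = 2.1594 hit at Δt = 0.5660 (t = 0.5660), x⁻ = (2.1594) → reset → x⁺ = (1.8790), jump to mode 0
Mode 0: flow for 0.4266 to horizon, guard not reached → x = (3.1867)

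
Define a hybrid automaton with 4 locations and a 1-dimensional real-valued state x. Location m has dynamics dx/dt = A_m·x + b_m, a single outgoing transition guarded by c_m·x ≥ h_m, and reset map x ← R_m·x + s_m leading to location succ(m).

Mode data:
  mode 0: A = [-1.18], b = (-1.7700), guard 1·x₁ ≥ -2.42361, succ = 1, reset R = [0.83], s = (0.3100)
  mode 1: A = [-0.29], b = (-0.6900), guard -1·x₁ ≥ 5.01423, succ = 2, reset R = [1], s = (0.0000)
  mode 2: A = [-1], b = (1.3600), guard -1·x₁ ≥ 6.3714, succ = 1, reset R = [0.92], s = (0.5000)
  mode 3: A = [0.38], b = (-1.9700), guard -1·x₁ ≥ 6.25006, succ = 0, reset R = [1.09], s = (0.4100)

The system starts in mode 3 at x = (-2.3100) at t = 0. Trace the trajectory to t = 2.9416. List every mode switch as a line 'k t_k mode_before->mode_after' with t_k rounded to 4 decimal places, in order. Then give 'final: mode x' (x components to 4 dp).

1 1.1118 3->0
2 2.5264 0->1
final: 1 -1.7785

Mode 3: guard c·x = 6.2501 hit at Δt = 1.1118 (t = 1.1118), x⁻ = (-6.2501) → reset → x⁺ = (-6.4026), jump to mode 0
Mode 0: guard c·x = -2.4236 hit at Δt = 1.4146 (t = 2.5264), x⁻ = (-2.4236) → reset → x⁺ = (-1.7016), jump to mode 1
Mode 1: flow for 0.4152 to horizon, guard not reached → x = (-1.7785)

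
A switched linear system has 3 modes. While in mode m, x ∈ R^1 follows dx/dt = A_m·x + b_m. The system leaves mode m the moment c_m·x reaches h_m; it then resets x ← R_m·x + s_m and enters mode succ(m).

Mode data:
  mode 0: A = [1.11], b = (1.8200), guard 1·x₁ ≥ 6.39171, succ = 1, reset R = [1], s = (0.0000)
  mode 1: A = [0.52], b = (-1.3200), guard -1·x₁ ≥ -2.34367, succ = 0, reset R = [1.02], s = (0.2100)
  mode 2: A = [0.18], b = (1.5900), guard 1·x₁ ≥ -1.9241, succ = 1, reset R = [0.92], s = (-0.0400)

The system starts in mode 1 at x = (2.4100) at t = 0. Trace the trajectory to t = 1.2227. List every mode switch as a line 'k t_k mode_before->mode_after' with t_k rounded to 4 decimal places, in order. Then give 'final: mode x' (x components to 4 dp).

1 0.8006 1->0
final: 0 5.1348

Mode 1: guard c·x = -2.3437 hit at Δt = 0.8006 (t = 0.8006), x⁻ = (2.3437) → reset → x⁺ = (2.6005), jump to mode 0
Mode 0: flow for 0.4221 to horizon, guard not reached → x = (5.1348)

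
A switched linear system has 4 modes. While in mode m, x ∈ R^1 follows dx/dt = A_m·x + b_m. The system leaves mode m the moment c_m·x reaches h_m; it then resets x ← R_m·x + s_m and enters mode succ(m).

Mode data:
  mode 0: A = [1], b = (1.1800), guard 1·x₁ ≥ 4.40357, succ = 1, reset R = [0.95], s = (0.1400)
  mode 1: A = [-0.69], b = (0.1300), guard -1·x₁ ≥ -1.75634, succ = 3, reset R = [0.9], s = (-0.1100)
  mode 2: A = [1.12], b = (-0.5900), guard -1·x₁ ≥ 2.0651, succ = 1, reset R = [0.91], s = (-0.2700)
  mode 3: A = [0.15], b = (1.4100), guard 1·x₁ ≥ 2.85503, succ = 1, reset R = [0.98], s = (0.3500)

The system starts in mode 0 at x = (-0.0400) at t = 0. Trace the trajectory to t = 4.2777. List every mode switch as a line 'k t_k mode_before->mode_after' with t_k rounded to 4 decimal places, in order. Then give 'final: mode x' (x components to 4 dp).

1 1.5888 0->1
2 2.9942 1->3
3 3.7933 3->1
final: 1 2.3071

Mode 0: guard c·x = 4.4036 hit at Δt = 1.5888 (t = 1.5888), x⁻ = (4.4036) → reset → x⁺ = (4.3234), jump to mode 1
Mode 1: guard c·x = -1.7563 hit at Δt = 1.4054 (t = 2.9942), x⁻ = (1.7563) → reset → x⁺ = (1.4707), jump to mode 3
Mode 3: guard c·x = 2.8550 hit at Δt = 0.7991 (t = 3.7933), x⁻ = (2.8550) → reset → x⁺ = (3.1479), jump to mode 1
Mode 1: flow for 0.4844 to horizon, guard not reached → x = (2.3071)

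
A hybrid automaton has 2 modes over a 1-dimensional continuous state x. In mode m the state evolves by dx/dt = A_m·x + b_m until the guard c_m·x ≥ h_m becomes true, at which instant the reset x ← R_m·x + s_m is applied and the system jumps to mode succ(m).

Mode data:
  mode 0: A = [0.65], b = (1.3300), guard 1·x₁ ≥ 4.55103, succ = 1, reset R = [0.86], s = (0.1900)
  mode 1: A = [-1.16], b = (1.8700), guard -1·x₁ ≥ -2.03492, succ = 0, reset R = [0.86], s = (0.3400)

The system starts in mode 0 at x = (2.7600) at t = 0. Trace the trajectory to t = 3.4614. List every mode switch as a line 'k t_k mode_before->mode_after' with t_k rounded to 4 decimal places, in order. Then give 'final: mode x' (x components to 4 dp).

1 0.4873 0->1
2 2.0164 1->0
3 2.7347 0->1
final: 1 2.6846

Mode 0: guard c·x = 4.5510 hit at Δt = 0.4873 (t = 0.4873), x⁻ = (4.5510) → reset → x⁺ = (4.1039), jump to mode 1
Mode 1: guard c·x = -2.0349 hit at Δt = 1.5291 (t = 2.0164), x⁻ = (2.0349) → reset → x⁺ = (2.0900), jump to mode 0
Mode 0: guard c·x = 4.5510 hit at Δt = 0.7183 (t = 2.7347), x⁻ = (4.5510) → reset → x⁺ = (4.1039), jump to mode 1
Mode 1: flow for 0.7267 to horizon, guard not reached → x = (2.6846)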